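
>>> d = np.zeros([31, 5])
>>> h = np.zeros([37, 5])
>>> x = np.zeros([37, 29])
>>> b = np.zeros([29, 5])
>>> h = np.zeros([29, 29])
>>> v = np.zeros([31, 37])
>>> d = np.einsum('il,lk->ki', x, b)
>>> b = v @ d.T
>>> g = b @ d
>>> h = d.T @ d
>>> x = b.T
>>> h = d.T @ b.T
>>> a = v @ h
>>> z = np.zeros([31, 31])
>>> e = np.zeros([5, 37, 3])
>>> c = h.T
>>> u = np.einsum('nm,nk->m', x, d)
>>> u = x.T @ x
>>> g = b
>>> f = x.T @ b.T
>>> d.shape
(5, 37)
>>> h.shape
(37, 31)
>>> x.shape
(5, 31)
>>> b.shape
(31, 5)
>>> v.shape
(31, 37)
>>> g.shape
(31, 5)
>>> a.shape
(31, 31)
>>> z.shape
(31, 31)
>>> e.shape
(5, 37, 3)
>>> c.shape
(31, 37)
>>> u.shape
(31, 31)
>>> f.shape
(31, 31)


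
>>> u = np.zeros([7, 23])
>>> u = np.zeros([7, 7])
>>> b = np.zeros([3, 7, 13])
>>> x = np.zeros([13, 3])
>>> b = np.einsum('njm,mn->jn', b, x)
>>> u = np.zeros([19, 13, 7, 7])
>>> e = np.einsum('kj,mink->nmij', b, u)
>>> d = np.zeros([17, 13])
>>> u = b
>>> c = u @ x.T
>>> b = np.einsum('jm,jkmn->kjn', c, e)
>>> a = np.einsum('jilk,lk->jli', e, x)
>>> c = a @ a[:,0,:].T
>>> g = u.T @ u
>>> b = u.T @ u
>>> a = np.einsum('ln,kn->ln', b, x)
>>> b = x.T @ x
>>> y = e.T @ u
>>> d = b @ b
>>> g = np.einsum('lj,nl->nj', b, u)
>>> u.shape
(7, 3)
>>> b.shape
(3, 3)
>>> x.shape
(13, 3)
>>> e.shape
(7, 19, 13, 3)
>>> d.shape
(3, 3)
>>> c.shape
(7, 13, 7)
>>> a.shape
(3, 3)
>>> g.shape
(7, 3)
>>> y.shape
(3, 13, 19, 3)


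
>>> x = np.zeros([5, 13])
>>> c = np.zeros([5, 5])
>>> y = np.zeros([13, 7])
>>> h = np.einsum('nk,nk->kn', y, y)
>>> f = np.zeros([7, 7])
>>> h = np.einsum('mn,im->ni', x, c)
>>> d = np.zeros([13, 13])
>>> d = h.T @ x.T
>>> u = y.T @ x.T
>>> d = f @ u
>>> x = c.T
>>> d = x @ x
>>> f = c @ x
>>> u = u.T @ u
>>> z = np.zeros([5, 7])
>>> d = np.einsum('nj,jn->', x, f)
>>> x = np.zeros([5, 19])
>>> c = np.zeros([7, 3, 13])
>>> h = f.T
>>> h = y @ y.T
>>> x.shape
(5, 19)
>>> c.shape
(7, 3, 13)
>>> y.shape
(13, 7)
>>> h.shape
(13, 13)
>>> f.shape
(5, 5)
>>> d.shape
()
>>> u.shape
(5, 5)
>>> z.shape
(5, 7)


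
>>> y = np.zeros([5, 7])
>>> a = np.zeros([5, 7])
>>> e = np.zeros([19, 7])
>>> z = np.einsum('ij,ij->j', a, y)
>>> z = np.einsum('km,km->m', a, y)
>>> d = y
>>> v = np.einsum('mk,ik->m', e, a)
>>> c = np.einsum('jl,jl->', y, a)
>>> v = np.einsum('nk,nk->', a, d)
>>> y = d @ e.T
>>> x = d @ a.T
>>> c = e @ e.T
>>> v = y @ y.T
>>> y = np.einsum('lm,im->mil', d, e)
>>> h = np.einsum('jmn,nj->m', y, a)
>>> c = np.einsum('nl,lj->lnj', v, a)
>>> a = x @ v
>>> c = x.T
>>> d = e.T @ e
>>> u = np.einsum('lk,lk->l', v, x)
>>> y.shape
(7, 19, 5)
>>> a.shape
(5, 5)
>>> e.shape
(19, 7)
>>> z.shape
(7,)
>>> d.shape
(7, 7)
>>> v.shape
(5, 5)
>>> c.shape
(5, 5)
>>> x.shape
(5, 5)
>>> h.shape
(19,)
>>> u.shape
(5,)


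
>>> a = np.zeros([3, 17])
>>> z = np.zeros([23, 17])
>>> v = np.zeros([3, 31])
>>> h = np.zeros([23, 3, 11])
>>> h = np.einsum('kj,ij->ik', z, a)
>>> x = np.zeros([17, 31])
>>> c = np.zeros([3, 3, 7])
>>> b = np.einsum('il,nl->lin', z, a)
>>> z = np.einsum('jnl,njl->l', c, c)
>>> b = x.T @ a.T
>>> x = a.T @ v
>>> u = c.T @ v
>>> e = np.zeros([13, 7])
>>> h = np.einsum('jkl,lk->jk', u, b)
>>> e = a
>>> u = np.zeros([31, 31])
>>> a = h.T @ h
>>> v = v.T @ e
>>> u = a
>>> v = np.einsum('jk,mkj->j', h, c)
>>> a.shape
(3, 3)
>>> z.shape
(7,)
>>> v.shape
(7,)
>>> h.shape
(7, 3)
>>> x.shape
(17, 31)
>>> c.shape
(3, 3, 7)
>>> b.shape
(31, 3)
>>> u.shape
(3, 3)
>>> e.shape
(3, 17)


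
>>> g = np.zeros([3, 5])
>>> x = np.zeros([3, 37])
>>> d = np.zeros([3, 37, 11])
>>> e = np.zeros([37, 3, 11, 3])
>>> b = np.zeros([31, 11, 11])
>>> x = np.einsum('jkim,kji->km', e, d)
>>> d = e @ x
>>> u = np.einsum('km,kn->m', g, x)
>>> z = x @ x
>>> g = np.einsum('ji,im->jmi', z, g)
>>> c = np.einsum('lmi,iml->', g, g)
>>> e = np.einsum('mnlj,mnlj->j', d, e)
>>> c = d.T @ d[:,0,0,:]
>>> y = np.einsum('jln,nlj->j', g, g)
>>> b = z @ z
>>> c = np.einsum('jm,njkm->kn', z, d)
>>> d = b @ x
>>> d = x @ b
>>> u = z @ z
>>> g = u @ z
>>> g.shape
(3, 3)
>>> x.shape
(3, 3)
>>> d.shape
(3, 3)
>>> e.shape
(3,)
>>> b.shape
(3, 3)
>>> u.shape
(3, 3)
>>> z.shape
(3, 3)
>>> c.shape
(11, 37)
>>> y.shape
(3,)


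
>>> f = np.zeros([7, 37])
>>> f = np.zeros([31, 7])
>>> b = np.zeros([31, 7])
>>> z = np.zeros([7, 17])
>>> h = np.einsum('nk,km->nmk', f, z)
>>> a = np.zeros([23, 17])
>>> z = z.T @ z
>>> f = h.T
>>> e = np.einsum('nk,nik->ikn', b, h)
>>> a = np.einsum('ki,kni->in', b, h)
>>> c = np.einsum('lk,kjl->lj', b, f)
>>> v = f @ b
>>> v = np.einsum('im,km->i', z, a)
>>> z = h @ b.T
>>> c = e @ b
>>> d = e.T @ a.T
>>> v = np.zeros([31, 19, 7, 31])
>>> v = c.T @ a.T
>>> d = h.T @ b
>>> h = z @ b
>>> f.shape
(7, 17, 31)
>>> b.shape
(31, 7)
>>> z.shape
(31, 17, 31)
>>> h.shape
(31, 17, 7)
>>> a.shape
(7, 17)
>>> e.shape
(17, 7, 31)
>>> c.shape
(17, 7, 7)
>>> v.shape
(7, 7, 7)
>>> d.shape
(7, 17, 7)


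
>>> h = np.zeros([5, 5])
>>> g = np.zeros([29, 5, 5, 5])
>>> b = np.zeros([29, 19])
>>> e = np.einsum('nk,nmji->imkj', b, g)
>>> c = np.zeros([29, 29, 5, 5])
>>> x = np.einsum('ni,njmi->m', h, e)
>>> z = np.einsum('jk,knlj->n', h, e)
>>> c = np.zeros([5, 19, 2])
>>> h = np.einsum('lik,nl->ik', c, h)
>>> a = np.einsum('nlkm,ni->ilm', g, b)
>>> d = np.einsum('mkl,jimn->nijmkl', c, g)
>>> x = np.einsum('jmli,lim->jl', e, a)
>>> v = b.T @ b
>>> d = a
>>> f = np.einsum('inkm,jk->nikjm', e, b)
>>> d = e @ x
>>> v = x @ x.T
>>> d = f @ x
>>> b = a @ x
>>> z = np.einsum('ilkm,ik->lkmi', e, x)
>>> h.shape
(19, 2)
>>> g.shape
(29, 5, 5, 5)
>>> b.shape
(19, 5, 19)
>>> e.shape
(5, 5, 19, 5)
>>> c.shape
(5, 19, 2)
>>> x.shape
(5, 19)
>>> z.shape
(5, 19, 5, 5)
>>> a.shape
(19, 5, 5)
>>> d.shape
(5, 5, 19, 29, 19)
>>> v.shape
(5, 5)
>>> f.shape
(5, 5, 19, 29, 5)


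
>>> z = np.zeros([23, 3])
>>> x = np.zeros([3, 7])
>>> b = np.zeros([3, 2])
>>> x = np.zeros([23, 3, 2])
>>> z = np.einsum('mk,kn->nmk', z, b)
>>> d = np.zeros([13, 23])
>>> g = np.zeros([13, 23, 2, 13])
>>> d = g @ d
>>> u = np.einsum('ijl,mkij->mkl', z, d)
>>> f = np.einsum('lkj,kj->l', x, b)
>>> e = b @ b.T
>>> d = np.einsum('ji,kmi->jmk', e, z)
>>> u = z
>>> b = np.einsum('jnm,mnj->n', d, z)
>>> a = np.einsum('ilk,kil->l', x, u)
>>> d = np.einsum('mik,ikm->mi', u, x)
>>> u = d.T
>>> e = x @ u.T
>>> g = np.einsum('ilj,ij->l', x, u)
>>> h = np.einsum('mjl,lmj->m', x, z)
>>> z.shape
(2, 23, 3)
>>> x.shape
(23, 3, 2)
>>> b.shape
(23,)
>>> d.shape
(2, 23)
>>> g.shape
(3,)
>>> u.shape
(23, 2)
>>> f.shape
(23,)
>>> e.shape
(23, 3, 23)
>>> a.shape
(3,)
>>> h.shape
(23,)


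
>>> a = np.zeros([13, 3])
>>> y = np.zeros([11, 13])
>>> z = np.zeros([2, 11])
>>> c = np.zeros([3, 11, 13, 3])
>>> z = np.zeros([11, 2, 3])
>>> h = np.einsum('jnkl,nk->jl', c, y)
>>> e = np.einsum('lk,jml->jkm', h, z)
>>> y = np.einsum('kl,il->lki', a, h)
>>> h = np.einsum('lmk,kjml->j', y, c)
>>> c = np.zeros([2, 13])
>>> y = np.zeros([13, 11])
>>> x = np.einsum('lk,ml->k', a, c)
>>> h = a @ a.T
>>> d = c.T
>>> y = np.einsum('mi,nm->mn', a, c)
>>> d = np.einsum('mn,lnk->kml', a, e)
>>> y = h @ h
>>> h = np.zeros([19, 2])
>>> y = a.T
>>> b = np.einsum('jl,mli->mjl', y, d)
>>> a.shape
(13, 3)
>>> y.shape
(3, 13)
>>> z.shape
(11, 2, 3)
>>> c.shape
(2, 13)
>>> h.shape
(19, 2)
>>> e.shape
(11, 3, 2)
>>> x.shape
(3,)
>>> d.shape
(2, 13, 11)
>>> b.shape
(2, 3, 13)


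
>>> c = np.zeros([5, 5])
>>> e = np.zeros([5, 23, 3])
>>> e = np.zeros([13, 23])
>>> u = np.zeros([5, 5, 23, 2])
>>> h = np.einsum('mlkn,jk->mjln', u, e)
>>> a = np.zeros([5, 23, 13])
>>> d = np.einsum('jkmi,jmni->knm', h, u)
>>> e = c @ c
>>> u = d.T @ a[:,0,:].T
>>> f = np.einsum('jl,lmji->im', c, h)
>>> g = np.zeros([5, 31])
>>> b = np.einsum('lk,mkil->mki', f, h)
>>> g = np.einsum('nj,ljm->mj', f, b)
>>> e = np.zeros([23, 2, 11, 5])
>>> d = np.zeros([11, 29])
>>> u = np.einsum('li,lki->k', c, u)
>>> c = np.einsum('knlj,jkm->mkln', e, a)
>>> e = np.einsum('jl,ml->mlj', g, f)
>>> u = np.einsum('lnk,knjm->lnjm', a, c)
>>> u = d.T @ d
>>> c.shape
(13, 23, 11, 2)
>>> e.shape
(2, 13, 5)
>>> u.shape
(29, 29)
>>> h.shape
(5, 13, 5, 2)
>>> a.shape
(5, 23, 13)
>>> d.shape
(11, 29)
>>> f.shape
(2, 13)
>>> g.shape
(5, 13)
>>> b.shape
(5, 13, 5)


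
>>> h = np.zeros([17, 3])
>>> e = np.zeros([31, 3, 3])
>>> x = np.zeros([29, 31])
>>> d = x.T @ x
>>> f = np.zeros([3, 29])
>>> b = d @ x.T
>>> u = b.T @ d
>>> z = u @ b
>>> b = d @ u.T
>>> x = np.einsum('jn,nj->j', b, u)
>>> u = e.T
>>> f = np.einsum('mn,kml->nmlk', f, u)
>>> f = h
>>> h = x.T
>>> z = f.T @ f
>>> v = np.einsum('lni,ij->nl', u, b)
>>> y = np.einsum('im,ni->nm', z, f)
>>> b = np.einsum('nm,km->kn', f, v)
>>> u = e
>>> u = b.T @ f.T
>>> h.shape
(31,)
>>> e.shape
(31, 3, 3)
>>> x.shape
(31,)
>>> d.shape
(31, 31)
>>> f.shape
(17, 3)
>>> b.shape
(3, 17)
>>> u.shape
(17, 17)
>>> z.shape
(3, 3)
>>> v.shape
(3, 3)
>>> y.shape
(17, 3)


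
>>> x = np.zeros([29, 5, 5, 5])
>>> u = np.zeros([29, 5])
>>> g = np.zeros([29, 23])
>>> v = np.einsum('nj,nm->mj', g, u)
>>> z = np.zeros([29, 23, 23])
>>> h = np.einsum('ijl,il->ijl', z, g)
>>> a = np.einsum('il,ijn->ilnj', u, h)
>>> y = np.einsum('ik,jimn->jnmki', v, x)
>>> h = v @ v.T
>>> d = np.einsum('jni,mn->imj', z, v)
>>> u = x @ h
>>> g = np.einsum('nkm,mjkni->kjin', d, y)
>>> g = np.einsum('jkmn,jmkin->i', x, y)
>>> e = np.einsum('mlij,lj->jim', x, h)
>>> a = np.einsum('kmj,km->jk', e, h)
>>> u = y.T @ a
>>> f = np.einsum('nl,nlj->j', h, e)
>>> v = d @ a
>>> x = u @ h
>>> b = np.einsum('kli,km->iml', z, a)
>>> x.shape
(5, 23, 5, 5, 5)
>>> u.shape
(5, 23, 5, 5, 5)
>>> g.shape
(23,)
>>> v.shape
(23, 5, 5)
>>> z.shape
(29, 23, 23)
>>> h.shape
(5, 5)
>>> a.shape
(29, 5)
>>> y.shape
(29, 5, 5, 23, 5)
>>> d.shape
(23, 5, 29)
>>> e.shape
(5, 5, 29)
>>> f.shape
(29,)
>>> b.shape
(23, 5, 23)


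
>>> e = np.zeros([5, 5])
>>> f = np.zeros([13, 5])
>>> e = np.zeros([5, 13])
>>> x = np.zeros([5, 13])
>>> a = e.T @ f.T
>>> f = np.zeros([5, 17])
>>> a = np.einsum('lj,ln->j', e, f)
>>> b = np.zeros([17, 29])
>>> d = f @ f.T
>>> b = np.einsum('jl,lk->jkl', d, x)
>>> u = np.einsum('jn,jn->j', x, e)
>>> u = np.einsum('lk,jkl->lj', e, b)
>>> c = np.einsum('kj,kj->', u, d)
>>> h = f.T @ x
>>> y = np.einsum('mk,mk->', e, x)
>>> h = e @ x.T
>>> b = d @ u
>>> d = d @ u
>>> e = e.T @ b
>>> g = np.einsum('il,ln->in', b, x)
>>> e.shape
(13, 5)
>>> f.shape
(5, 17)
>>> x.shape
(5, 13)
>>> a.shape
(13,)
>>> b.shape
(5, 5)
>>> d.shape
(5, 5)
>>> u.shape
(5, 5)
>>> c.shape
()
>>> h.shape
(5, 5)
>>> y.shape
()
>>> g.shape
(5, 13)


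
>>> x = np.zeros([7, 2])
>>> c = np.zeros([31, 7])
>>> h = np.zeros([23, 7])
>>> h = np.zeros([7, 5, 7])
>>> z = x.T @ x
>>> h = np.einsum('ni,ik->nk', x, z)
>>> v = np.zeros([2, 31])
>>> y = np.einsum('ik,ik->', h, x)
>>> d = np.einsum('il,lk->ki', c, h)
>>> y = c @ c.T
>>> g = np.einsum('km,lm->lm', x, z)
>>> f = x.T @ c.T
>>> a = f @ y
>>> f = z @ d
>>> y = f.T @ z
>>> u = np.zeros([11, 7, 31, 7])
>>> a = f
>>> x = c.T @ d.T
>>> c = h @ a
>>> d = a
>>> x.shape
(7, 2)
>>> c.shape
(7, 31)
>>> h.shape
(7, 2)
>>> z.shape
(2, 2)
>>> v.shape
(2, 31)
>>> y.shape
(31, 2)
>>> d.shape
(2, 31)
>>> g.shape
(2, 2)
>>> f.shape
(2, 31)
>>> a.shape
(2, 31)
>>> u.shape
(11, 7, 31, 7)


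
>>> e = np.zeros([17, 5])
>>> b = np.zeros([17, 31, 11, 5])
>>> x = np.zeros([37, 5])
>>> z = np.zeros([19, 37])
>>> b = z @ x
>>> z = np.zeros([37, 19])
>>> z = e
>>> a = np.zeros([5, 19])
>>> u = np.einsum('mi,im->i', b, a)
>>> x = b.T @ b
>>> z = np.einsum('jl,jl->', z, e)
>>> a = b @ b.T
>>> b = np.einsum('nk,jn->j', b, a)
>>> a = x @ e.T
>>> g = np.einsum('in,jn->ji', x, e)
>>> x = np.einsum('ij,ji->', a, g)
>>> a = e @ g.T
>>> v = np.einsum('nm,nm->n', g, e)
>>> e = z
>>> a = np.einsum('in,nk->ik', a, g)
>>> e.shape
()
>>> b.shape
(19,)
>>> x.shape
()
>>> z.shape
()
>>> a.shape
(17, 5)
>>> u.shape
(5,)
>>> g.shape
(17, 5)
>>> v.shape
(17,)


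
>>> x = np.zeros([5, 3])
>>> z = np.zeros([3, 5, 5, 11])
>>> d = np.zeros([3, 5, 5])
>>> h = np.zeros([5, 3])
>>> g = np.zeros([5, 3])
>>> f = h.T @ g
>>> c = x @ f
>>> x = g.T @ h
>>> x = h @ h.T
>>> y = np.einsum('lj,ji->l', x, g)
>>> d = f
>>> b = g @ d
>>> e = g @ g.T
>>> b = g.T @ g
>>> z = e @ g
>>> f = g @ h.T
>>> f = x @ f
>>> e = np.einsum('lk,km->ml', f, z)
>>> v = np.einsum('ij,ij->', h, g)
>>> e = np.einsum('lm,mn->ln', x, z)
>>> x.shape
(5, 5)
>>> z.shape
(5, 3)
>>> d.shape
(3, 3)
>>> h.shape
(5, 3)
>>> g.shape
(5, 3)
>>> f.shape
(5, 5)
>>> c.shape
(5, 3)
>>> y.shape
(5,)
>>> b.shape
(3, 3)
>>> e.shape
(5, 3)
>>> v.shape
()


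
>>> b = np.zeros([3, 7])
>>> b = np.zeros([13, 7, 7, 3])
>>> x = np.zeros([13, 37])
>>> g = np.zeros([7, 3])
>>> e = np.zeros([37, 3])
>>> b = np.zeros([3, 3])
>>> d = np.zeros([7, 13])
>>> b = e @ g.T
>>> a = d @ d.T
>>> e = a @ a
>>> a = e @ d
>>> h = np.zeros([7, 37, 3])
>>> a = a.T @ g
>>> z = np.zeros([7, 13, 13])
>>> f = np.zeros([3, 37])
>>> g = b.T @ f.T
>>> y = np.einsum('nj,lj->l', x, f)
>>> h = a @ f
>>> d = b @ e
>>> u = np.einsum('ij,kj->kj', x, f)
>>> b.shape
(37, 7)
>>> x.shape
(13, 37)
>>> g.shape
(7, 3)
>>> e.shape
(7, 7)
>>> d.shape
(37, 7)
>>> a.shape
(13, 3)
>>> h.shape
(13, 37)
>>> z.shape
(7, 13, 13)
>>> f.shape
(3, 37)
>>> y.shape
(3,)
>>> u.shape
(3, 37)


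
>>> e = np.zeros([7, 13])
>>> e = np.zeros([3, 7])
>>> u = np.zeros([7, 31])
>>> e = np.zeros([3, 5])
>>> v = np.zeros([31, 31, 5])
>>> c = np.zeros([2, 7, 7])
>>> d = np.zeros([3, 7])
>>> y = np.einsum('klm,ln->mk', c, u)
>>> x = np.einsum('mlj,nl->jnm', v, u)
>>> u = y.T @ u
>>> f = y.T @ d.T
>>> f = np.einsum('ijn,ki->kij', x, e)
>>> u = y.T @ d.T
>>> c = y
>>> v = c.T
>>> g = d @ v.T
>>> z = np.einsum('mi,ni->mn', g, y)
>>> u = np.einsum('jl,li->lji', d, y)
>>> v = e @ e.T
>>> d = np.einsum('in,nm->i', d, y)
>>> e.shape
(3, 5)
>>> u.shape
(7, 3, 2)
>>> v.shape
(3, 3)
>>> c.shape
(7, 2)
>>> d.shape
(3,)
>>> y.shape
(7, 2)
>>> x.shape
(5, 7, 31)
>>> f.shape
(3, 5, 7)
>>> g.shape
(3, 2)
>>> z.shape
(3, 7)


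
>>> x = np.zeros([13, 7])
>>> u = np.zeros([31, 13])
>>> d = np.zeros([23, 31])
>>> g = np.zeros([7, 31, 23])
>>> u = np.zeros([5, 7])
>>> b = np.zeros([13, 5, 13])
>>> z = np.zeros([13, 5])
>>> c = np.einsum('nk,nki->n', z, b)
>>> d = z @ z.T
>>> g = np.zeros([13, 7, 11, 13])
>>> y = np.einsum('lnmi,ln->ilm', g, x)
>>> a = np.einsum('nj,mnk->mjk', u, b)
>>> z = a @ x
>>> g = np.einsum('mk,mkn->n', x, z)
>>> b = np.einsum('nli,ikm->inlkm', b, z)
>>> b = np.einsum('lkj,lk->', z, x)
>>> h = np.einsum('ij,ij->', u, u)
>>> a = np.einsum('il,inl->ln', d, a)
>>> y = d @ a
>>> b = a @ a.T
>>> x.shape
(13, 7)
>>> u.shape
(5, 7)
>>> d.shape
(13, 13)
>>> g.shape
(7,)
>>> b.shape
(13, 13)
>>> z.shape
(13, 7, 7)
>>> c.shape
(13,)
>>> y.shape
(13, 7)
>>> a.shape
(13, 7)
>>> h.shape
()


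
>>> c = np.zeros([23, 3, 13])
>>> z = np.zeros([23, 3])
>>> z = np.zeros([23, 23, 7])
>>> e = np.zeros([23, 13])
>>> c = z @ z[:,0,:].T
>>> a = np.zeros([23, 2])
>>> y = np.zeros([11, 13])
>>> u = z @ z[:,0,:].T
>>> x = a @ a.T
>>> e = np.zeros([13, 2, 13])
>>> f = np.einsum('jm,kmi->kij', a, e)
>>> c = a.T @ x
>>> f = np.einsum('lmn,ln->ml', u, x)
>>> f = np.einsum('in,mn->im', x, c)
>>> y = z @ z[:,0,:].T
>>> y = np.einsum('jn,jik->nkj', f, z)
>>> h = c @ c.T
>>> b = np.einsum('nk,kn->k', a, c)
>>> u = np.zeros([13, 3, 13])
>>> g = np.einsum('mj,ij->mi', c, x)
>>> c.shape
(2, 23)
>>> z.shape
(23, 23, 7)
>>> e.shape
(13, 2, 13)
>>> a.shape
(23, 2)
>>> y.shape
(2, 7, 23)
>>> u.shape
(13, 3, 13)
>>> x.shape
(23, 23)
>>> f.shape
(23, 2)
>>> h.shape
(2, 2)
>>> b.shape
(2,)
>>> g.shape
(2, 23)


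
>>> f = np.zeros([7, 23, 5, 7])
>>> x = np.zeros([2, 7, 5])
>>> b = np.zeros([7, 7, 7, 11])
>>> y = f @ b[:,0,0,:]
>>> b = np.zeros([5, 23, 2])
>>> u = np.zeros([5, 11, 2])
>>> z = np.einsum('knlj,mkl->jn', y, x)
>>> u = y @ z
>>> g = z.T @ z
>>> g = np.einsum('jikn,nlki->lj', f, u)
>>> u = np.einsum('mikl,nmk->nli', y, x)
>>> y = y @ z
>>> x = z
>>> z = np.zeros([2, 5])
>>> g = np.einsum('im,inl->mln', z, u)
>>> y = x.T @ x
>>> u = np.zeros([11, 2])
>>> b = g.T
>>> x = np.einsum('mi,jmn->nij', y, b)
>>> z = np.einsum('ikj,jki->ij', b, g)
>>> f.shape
(7, 23, 5, 7)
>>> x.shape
(5, 23, 11)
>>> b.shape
(11, 23, 5)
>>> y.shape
(23, 23)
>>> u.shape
(11, 2)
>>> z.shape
(11, 5)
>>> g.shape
(5, 23, 11)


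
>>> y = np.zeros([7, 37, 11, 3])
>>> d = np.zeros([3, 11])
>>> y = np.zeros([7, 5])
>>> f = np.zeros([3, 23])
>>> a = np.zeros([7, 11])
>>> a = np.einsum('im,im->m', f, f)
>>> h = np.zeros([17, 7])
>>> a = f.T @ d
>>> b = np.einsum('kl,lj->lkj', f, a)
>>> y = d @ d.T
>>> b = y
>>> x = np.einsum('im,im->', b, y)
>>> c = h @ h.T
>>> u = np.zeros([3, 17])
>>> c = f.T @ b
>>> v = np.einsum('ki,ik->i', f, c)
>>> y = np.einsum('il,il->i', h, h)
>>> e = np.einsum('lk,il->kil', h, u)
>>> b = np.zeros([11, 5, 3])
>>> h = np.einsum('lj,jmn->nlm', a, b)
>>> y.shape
(17,)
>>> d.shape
(3, 11)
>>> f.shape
(3, 23)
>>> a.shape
(23, 11)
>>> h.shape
(3, 23, 5)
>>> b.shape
(11, 5, 3)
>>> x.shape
()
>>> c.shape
(23, 3)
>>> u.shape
(3, 17)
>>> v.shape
(23,)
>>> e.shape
(7, 3, 17)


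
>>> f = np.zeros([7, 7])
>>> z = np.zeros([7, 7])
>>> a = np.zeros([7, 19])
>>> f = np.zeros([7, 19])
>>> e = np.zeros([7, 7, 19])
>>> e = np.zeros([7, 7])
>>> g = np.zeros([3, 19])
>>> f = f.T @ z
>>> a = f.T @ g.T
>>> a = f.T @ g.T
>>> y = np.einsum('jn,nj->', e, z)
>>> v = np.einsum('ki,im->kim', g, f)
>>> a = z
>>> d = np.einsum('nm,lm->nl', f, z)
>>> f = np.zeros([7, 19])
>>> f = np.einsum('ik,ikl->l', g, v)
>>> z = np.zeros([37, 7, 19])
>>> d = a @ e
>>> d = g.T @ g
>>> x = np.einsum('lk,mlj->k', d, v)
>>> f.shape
(7,)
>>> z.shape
(37, 7, 19)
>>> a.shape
(7, 7)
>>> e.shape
(7, 7)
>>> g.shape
(3, 19)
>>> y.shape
()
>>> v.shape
(3, 19, 7)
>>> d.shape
(19, 19)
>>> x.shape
(19,)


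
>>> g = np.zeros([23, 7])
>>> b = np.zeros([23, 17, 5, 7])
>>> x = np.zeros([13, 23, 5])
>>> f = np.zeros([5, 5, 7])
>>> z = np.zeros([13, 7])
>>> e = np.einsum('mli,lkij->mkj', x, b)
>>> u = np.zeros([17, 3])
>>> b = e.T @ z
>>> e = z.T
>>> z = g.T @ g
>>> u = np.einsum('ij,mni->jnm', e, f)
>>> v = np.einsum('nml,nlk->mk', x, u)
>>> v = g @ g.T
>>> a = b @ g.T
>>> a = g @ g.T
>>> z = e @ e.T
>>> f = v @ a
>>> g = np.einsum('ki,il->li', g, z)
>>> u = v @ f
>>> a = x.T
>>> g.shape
(7, 7)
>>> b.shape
(7, 17, 7)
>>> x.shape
(13, 23, 5)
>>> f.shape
(23, 23)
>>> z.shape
(7, 7)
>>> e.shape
(7, 13)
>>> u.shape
(23, 23)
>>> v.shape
(23, 23)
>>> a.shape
(5, 23, 13)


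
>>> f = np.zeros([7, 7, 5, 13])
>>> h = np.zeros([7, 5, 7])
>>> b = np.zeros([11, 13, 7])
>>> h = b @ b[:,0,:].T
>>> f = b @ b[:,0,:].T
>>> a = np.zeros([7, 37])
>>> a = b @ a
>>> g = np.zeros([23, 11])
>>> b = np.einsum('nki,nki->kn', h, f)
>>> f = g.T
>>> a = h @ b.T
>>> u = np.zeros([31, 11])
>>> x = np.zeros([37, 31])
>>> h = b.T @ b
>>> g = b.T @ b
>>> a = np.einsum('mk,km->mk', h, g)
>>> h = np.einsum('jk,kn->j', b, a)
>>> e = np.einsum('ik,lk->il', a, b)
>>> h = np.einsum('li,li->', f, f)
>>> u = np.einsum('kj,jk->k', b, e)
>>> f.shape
(11, 23)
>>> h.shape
()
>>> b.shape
(13, 11)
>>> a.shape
(11, 11)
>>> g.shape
(11, 11)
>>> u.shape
(13,)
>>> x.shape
(37, 31)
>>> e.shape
(11, 13)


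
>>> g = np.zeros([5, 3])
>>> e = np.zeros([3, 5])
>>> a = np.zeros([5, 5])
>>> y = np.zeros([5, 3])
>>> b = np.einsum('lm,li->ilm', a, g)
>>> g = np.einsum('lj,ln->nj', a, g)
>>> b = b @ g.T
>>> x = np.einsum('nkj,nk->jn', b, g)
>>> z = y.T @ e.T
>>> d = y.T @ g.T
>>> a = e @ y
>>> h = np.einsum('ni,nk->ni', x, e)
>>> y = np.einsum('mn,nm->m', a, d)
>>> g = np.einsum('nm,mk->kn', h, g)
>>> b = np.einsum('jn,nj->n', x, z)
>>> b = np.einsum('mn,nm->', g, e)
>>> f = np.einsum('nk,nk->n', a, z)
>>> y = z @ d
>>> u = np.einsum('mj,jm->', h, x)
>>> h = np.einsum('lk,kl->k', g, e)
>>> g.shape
(5, 3)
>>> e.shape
(3, 5)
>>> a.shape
(3, 3)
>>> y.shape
(3, 3)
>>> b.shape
()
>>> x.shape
(3, 3)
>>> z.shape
(3, 3)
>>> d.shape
(3, 3)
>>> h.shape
(3,)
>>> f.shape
(3,)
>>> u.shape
()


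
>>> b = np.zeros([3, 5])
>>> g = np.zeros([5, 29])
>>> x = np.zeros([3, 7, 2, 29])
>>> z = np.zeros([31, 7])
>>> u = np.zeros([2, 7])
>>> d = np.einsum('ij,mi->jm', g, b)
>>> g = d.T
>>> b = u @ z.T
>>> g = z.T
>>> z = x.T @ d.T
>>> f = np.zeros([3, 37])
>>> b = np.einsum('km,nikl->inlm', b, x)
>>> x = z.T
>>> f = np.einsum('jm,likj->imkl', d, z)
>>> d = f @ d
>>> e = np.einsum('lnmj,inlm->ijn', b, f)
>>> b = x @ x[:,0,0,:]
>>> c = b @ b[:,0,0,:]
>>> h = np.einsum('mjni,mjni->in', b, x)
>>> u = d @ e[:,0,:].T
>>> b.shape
(29, 7, 2, 29)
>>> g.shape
(7, 31)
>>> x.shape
(29, 7, 2, 29)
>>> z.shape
(29, 2, 7, 29)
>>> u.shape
(2, 3, 7, 2)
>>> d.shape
(2, 3, 7, 3)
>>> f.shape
(2, 3, 7, 29)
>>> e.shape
(2, 31, 3)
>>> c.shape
(29, 7, 2, 29)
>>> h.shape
(29, 2)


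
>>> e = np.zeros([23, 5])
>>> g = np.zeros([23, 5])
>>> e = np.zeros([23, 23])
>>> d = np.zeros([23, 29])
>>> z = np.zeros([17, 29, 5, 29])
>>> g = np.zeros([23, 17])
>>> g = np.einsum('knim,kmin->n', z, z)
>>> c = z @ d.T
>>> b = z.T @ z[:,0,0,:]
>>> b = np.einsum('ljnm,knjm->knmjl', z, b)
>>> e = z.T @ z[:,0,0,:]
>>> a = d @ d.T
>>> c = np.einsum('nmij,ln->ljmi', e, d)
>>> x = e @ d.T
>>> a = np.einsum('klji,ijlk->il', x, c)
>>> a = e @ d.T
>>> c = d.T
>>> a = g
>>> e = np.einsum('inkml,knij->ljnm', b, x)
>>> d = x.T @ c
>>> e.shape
(17, 23, 5, 29)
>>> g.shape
(29,)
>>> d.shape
(23, 29, 5, 23)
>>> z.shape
(17, 29, 5, 29)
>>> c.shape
(29, 23)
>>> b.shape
(29, 5, 29, 29, 17)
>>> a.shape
(29,)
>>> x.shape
(29, 5, 29, 23)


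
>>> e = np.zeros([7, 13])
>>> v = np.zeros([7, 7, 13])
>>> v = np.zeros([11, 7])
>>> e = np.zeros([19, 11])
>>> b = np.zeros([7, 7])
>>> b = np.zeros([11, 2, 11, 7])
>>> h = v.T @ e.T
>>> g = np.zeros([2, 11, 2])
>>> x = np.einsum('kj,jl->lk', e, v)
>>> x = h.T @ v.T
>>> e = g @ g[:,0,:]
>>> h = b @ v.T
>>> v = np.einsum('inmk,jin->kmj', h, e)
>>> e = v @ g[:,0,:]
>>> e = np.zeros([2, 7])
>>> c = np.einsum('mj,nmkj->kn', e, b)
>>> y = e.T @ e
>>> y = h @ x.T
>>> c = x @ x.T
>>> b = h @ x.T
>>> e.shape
(2, 7)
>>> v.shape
(11, 11, 2)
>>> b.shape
(11, 2, 11, 19)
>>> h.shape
(11, 2, 11, 11)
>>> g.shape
(2, 11, 2)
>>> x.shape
(19, 11)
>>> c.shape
(19, 19)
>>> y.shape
(11, 2, 11, 19)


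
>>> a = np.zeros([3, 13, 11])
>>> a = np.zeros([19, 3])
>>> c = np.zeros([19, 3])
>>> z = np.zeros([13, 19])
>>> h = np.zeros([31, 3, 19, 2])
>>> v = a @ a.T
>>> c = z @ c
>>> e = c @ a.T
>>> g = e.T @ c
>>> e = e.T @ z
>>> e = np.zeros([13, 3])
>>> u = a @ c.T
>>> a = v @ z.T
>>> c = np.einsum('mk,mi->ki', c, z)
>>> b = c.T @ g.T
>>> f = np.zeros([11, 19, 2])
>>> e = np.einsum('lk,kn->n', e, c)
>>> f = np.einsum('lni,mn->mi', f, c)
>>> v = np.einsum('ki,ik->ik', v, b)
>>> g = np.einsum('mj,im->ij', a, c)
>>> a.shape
(19, 13)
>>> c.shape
(3, 19)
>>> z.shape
(13, 19)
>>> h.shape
(31, 3, 19, 2)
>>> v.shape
(19, 19)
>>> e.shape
(19,)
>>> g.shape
(3, 13)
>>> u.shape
(19, 13)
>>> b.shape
(19, 19)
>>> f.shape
(3, 2)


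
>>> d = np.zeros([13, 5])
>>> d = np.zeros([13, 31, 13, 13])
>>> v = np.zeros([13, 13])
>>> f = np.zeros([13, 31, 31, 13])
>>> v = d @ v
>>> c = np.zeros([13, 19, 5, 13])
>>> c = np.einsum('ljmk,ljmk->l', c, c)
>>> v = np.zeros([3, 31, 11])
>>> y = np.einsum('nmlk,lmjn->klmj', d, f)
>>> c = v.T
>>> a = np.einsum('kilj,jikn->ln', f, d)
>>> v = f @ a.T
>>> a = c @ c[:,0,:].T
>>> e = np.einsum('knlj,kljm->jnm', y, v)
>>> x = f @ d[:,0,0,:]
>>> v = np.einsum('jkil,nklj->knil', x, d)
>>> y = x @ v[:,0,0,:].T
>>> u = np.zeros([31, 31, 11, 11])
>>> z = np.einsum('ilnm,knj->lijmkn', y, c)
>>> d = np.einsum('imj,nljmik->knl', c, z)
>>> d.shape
(31, 31, 13)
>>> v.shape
(31, 13, 31, 13)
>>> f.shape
(13, 31, 31, 13)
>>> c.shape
(11, 31, 3)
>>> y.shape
(13, 31, 31, 31)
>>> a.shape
(11, 31, 11)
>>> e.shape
(31, 13, 31)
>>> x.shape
(13, 31, 31, 13)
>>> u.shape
(31, 31, 11, 11)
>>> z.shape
(31, 13, 3, 31, 11, 31)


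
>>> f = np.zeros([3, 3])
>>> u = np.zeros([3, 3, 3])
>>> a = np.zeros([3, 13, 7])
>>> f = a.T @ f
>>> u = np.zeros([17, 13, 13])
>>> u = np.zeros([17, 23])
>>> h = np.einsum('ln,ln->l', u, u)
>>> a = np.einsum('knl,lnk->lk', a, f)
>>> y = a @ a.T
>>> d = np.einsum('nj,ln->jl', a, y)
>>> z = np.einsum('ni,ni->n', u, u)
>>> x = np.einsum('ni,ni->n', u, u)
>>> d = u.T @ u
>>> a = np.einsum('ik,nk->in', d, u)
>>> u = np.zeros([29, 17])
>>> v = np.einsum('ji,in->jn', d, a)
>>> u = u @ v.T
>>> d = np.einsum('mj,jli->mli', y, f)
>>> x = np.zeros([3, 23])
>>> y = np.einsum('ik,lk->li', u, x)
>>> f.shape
(7, 13, 3)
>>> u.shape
(29, 23)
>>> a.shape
(23, 17)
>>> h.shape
(17,)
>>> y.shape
(3, 29)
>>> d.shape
(7, 13, 3)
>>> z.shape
(17,)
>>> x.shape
(3, 23)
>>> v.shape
(23, 17)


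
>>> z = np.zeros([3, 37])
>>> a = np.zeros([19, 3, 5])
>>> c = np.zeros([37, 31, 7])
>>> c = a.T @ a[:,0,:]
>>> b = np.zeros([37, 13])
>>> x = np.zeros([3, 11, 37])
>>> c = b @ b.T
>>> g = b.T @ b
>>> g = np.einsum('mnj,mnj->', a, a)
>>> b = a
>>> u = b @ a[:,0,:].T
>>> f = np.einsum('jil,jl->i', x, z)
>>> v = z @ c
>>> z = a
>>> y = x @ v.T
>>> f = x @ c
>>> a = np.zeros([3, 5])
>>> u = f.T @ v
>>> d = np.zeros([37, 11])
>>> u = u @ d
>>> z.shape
(19, 3, 5)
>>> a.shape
(3, 5)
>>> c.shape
(37, 37)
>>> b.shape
(19, 3, 5)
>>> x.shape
(3, 11, 37)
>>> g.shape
()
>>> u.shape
(37, 11, 11)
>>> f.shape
(3, 11, 37)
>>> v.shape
(3, 37)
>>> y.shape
(3, 11, 3)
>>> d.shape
(37, 11)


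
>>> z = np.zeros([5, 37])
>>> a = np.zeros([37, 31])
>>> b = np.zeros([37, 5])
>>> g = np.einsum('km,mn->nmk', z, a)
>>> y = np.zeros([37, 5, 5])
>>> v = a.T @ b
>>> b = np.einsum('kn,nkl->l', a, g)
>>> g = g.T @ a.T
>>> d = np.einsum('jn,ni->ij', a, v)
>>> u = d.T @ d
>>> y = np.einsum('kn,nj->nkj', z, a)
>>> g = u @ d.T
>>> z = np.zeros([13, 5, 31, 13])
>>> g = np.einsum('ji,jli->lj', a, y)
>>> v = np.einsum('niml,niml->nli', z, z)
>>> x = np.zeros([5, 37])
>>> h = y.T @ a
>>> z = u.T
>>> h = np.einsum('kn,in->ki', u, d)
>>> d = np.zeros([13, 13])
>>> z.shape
(37, 37)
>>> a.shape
(37, 31)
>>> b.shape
(5,)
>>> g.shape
(5, 37)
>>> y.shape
(37, 5, 31)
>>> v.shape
(13, 13, 5)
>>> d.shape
(13, 13)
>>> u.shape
(37, 37)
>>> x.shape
(5, 37)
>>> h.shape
(37, 5)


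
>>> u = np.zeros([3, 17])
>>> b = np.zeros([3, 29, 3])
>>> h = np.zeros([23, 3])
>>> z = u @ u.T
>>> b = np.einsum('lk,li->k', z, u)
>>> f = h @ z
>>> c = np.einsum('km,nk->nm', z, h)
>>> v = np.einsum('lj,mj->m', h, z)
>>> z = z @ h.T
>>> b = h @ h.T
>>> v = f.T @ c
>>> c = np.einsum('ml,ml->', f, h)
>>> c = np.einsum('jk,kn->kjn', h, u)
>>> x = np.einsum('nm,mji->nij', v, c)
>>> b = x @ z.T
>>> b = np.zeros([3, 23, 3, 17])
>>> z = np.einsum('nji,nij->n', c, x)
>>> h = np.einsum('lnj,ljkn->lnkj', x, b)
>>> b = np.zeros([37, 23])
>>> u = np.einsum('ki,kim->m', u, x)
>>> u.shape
(23,)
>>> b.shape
(37, 23)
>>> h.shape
(3, 17, 3, 23)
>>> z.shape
(3,)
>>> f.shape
(23, 3)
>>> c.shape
(3, 23, 17)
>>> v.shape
(3, 3)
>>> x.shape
(3, 17, 23)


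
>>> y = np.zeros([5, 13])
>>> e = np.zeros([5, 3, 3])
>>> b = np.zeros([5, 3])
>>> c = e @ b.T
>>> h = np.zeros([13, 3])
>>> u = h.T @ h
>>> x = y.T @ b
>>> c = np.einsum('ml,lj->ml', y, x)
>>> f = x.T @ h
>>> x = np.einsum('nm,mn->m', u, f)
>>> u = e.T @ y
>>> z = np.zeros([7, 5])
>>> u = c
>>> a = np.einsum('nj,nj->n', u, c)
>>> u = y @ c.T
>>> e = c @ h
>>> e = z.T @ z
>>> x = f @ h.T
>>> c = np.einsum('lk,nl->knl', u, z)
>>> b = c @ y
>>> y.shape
(5, 13)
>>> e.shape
(5, 5)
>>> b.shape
(5, 7, 13)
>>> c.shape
(5, 7, 5)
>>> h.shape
(13, 3)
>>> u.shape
(5, 5)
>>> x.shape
(3, 13)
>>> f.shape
(3, 3)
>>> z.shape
(7, 5)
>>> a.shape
(5,)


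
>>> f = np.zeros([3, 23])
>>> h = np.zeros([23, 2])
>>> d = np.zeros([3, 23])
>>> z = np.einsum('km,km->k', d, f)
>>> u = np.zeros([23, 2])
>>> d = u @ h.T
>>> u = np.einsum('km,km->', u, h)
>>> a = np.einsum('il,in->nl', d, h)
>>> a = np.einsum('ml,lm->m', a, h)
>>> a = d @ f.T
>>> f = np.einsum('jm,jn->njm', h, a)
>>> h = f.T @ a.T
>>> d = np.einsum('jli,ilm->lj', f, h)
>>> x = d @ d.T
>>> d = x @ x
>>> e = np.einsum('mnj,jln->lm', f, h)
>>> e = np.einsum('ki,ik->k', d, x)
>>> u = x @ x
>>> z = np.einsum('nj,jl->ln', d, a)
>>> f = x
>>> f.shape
(23, 23)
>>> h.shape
(2, 23, 23)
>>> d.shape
(23, 23)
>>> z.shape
(3, 23)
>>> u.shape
(23, 23)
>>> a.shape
(23, 3)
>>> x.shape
(23, 23)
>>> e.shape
(23,)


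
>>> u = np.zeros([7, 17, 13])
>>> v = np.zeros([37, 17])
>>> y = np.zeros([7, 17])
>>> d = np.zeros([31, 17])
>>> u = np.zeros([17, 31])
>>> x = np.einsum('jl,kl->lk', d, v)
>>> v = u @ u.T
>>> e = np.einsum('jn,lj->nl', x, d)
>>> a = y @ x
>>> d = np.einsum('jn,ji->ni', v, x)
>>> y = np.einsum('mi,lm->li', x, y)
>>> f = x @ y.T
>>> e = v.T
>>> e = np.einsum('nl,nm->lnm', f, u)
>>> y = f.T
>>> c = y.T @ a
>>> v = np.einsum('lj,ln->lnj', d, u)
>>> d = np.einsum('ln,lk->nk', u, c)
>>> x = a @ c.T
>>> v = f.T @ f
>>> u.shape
(17, 31)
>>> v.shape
(7, 7)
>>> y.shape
(7, 17)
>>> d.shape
(31, 37)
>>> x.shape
(7, 17)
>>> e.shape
(7, 17, 31)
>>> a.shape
(7, 37)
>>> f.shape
(17, 7)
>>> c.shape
(17, 37)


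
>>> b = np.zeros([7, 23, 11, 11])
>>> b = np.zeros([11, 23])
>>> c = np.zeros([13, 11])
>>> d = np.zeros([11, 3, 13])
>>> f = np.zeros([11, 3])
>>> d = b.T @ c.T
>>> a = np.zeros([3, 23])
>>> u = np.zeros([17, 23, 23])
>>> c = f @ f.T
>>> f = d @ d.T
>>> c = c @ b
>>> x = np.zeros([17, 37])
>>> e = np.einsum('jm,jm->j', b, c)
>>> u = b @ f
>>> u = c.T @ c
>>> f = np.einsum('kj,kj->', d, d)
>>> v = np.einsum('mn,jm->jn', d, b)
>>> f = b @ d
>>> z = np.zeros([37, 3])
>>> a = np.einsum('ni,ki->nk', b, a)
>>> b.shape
(11, 23)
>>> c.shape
(11, 23)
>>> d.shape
(23, 13)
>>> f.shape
(11, 13)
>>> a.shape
(11, 3)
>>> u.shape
(23, 23)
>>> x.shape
(17, 37)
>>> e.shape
(11,)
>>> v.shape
(11, 13)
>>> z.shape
(37, 3)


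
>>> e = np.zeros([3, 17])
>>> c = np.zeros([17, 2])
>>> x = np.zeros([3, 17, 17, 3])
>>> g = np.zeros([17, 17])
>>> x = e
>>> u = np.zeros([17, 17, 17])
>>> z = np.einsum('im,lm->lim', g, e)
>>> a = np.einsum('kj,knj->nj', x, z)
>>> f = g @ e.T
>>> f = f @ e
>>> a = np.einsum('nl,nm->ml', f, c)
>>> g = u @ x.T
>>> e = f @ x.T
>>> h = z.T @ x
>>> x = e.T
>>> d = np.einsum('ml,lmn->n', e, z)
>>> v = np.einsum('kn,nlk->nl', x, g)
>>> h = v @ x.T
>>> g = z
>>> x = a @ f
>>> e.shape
(17, 3)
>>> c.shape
(17, 2)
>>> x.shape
(2, 17)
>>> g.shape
(3, 17, 17)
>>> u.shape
(17, 17, 17)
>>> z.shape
(3, 17, 17)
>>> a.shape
(2, 17)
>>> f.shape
(17, 17)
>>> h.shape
(17, 3)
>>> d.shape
(17,)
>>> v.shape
(17, 17)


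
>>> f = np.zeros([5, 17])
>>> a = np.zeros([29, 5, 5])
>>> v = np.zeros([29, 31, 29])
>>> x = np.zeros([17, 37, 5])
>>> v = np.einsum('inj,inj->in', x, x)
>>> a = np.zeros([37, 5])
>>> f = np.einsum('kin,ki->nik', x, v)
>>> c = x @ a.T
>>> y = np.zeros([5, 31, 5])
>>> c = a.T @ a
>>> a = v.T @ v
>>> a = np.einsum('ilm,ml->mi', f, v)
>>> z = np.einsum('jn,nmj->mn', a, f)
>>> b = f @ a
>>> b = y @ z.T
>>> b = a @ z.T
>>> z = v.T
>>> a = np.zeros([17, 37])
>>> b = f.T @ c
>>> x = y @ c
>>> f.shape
(5, 37, 17)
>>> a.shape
(17, 37)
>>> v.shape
(17, 37)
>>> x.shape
(5, 31, 5)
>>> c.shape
(5, 5)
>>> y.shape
(5, 31, 5)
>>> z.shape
(37, 17)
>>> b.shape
(17, 37, 5)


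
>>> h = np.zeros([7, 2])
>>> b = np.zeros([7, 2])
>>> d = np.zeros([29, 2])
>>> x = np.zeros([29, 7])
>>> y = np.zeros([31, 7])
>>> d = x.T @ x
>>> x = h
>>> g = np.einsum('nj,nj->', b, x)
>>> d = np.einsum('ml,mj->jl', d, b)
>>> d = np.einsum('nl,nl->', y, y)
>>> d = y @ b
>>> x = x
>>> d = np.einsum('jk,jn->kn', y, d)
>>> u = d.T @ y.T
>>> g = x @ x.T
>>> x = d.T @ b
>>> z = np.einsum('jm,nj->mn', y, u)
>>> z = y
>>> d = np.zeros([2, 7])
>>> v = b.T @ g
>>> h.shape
(7, 2)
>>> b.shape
(7, 2)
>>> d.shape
(2, 7)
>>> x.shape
(2, 2)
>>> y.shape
(31, 7)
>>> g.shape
(7, 7)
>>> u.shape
(2, 31)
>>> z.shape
(31, 7)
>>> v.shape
(2, 7)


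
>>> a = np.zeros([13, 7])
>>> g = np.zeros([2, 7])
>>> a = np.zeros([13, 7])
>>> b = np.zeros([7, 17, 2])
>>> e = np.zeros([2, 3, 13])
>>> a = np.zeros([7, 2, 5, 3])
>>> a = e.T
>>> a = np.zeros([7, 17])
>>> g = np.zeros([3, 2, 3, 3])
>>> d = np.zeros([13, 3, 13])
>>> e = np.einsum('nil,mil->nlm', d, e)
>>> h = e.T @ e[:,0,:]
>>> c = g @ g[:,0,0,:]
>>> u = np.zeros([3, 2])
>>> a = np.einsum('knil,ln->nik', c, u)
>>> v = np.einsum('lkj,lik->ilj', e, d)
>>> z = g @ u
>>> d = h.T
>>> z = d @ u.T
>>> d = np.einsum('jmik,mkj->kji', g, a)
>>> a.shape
(2, 3, 3)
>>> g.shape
(3, 2, 3, 3)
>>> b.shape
(7, 17, 2)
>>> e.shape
(13, 13, 2)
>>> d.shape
(3, 3, 3)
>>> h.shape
(2, 13, 2)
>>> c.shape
(3, 2, 3, 3)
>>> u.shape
(3, 2)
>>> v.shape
(3, 13, 2)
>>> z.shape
(2, 13, 3)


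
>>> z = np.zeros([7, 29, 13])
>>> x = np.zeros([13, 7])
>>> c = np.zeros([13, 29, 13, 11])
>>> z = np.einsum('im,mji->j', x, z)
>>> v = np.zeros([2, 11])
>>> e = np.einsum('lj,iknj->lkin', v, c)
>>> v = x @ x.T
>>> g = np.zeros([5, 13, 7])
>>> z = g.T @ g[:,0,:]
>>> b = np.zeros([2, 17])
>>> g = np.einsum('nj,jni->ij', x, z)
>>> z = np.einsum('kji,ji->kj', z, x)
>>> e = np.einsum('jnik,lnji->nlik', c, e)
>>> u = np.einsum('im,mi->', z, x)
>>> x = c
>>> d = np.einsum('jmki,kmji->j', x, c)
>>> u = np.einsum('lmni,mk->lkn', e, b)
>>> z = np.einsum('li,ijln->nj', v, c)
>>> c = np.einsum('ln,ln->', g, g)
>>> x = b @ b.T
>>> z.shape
(11, 29)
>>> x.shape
(2, 2)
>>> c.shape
()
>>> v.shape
(13, 13)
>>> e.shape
(29, 2, 13, 11)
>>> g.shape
(7, 7)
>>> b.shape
(2, 17)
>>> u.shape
(29, 17, 13)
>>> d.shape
(13,)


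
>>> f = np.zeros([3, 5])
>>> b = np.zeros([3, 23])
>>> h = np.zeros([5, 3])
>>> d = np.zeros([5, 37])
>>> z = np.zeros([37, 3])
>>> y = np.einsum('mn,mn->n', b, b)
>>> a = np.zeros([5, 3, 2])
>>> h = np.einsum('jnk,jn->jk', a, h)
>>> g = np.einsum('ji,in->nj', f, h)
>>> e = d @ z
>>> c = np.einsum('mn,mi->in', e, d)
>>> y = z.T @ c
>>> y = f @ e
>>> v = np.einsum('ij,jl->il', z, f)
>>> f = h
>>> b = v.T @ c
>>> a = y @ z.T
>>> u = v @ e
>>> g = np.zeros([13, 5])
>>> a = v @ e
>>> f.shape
(5, 2)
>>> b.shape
(5, 3)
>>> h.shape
(5, 2)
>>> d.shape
(5, 37)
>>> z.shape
(37, 3)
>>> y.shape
(3, 3)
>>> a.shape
(37, 3)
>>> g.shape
(13, 5)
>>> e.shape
(5, 3)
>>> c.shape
(37, 3)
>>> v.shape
(37, 5)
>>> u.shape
(37, 3)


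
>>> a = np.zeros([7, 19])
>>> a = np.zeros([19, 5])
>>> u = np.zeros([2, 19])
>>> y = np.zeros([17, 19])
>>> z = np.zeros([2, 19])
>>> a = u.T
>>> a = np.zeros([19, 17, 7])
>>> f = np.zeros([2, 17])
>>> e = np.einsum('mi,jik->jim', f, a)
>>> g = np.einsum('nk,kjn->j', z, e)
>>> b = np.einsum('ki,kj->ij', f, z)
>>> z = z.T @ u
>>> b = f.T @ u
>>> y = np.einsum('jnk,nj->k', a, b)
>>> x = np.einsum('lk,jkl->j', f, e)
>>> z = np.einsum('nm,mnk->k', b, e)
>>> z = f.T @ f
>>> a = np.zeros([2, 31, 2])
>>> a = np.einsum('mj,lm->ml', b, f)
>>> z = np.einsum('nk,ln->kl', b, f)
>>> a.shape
(17, 2)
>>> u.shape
(2, 19)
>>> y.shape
(7,)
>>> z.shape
(19, 2)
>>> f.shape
(2, 17)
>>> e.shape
(19, 17, 2)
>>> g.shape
(17,)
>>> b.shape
(17, 19)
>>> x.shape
(19,)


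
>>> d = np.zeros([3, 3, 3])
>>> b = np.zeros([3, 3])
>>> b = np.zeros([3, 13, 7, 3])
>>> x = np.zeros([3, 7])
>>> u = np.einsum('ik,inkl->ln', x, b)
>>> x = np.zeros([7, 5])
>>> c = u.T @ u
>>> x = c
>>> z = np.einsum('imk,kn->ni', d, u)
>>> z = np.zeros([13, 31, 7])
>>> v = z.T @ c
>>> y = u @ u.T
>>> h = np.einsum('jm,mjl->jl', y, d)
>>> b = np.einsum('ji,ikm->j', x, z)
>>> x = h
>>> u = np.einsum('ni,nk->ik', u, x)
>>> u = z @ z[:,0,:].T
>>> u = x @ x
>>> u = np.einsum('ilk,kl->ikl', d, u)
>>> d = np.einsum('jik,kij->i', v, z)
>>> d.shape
(31,)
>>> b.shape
(13,)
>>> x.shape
(3, 3)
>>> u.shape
(3, 3, 3)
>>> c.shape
(13, 13)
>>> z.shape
(13, 31, 7)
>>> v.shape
(7, 31, 13)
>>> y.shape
(3, 3)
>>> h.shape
(3, 3)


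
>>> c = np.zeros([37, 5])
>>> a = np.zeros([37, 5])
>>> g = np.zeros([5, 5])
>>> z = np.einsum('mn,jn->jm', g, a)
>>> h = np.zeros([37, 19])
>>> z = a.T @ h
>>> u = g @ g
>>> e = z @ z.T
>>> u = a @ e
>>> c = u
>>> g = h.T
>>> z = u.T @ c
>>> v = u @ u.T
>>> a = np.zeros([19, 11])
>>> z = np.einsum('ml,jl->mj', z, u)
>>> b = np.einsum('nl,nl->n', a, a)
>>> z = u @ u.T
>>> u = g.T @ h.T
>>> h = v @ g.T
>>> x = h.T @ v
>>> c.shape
(37, 5)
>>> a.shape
(19, 11)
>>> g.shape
(19, 37)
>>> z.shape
(37, 37)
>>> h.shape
(37, 19)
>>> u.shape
(37, 37)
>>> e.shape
(5, 5)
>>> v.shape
(37, 37)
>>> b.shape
(19,)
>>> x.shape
(19, 37)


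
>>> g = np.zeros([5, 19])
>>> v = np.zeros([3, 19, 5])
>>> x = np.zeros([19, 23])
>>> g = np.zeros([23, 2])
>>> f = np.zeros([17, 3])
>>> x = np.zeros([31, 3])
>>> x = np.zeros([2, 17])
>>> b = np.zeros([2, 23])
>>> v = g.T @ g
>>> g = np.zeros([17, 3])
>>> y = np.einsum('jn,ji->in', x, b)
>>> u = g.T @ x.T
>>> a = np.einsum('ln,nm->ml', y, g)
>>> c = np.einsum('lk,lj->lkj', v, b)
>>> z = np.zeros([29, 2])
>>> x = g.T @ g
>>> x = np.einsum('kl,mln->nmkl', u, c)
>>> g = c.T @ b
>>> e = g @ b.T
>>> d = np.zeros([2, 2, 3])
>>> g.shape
(23, 2, 23)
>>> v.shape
(2, 2)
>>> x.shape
(23, 2, 3, 2)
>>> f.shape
(17, 3)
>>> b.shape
(2, 23)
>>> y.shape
(23, 17)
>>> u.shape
(3, 2)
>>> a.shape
(3, 23)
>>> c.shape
(2, 2, 23)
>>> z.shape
(29, 2)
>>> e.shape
(23, 2, 2)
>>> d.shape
(2, 2, 3)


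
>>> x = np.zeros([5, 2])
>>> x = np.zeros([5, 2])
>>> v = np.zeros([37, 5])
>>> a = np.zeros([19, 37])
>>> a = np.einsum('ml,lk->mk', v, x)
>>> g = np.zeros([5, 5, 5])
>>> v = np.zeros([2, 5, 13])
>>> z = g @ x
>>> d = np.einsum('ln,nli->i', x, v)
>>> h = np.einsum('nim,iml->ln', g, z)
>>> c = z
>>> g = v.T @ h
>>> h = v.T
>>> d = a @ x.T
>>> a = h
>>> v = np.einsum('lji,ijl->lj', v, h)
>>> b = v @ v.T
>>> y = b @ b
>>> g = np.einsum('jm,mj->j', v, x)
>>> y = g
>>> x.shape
(5, 2)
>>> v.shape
(2, 5)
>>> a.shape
(13, 5, 2)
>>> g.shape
(2,)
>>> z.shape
(5, 5, 2)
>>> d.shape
(37, 5)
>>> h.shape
(13, 5, 2)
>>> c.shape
(5, 5, 2)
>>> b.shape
(2, 2)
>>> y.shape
(2,)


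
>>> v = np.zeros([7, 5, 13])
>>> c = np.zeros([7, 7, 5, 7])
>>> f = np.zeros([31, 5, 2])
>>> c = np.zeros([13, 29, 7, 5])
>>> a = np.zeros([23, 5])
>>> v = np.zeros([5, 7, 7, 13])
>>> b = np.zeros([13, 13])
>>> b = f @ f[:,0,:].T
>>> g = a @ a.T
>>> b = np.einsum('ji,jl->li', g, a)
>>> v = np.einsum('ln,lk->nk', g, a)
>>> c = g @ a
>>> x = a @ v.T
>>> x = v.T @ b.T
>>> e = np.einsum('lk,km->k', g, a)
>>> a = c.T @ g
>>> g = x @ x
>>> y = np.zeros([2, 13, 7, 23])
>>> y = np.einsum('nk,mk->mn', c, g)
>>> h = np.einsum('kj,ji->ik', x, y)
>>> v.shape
(23, 5)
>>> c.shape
(23, 5)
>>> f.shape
(31, 5, 2)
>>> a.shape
(5, 23)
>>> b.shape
(5, 23)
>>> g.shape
(5, 5)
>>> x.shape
(5, 5)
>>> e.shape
(23,)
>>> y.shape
(5, 23)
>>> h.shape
(23, 5)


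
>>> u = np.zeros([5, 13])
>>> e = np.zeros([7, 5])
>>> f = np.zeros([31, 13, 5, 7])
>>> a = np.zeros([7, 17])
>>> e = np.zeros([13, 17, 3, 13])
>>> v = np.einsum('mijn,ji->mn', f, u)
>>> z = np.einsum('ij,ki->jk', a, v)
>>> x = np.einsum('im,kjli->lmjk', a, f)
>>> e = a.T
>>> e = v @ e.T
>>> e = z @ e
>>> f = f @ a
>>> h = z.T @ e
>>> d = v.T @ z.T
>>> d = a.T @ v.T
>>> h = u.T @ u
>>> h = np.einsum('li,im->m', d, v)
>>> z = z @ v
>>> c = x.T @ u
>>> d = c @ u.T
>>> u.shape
(5, 13)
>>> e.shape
(17, 17)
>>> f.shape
(31, 13, 5, 17)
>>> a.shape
(7, 17)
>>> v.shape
(31, 7)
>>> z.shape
(17, 7)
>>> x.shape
(5, 17, 13, 31)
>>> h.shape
(7,)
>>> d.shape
(31, 13, 17, 5)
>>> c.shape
(31, 13, 17, 13)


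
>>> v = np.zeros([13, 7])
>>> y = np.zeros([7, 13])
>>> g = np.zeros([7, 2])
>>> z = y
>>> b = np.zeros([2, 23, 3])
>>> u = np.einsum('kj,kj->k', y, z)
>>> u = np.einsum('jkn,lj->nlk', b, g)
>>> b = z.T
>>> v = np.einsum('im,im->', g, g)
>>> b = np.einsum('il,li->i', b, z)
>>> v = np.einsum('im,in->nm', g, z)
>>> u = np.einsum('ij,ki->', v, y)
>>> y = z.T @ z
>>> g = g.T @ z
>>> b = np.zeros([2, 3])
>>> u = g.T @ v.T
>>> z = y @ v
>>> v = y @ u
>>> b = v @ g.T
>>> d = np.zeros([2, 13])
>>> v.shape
(13, 13)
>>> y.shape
(13, 13)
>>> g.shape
(2, 13)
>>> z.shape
(13, 2)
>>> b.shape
(13, 2)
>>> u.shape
(13, 13)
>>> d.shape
(2, 13)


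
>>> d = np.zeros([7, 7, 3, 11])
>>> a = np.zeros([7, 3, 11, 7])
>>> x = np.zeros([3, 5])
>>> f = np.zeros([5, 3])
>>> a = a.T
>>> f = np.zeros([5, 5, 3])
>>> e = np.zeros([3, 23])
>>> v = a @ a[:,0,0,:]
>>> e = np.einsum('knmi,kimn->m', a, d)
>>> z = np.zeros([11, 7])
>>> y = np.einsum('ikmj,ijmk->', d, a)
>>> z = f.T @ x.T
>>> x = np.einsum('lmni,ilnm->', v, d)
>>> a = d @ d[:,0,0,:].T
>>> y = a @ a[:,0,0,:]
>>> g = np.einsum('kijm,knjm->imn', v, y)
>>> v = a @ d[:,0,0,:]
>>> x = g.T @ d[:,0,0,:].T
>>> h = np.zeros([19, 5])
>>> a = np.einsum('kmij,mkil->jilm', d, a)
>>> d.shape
(7, 7, 3, 11)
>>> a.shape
(11, 3, 7, 7)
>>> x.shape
(7, 7, 7)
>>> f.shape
(5, 5, 3)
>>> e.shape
(3,)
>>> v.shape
(7, 7, 3, 11)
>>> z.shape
(3, 5, 3)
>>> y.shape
(7, 7, 3, 7)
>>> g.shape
(11, 7, 7)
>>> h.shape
(19, 5)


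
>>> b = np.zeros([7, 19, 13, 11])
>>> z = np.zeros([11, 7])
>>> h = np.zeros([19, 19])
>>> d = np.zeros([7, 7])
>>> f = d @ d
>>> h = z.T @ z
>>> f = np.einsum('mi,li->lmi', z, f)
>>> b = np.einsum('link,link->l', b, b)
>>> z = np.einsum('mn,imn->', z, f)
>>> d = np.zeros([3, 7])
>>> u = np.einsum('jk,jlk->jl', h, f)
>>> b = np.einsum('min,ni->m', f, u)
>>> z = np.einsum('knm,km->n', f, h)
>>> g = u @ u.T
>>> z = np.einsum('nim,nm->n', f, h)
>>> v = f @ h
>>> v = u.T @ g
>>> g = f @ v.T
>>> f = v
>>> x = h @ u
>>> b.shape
(7,)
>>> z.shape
(7,)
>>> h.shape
(7, 7)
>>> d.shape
(3, 7)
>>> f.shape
(11, 7)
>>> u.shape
(7, 11)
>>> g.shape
(7, 11, 11)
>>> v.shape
(11, 7)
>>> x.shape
(7, 11)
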